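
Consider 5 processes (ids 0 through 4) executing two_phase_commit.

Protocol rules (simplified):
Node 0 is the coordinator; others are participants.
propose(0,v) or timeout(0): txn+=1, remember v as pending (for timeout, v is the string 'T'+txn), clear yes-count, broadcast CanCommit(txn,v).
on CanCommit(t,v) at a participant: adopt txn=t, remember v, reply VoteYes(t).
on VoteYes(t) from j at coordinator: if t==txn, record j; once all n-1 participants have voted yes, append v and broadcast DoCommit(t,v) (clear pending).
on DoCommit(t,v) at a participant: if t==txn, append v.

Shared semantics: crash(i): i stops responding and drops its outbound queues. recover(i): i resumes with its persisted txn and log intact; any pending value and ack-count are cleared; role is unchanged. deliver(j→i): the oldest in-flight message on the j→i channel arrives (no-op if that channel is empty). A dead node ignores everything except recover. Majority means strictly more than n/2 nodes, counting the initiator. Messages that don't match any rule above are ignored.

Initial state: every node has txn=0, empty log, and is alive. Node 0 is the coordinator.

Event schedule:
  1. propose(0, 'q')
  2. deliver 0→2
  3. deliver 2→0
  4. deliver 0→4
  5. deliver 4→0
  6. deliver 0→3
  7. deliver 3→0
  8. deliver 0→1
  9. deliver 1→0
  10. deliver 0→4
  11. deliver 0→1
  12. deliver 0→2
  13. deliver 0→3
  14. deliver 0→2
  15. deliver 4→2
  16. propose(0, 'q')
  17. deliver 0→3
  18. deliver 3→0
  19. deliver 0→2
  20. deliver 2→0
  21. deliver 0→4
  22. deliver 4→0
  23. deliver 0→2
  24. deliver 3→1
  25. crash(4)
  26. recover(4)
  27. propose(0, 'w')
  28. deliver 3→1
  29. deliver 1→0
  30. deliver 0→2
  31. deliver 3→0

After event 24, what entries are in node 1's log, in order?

q

step 1 propose(0,'q'): 0={coor,t=1,log=-}
step 2 deliver 0→2: 2={part,t=1,log=-}
step 3 deliver 2→0: —
step 4 deliver 0→4: 4={part,t=1,log=-}
step 5 deliver 4→0: —
step 6 deliver 0→3: 3={part,t=1,log=-}
step 7 deliver 3→0: —
step 8 deliver 0→1: 1={part,t=1,log=-}
step 9 deliver 1→0: 0={coor,t=1,log=q}
step 10 deliver 0→4: 4={part,t=1,log=q}
step 11 deliver 0→1: 1={part,t=1,log=q}
step 12 deliver 0→2: 2={part,t=1,log=q}
step 13 deliver 0→3: 3={part,t=1,log=q}
step 14 deliver 0→2: —
step 15 deliver 4→2: —
step 16 propose(0,'q'): 0={coor,t=2,log=q}
step 17 deliver 0→3: 3={part,t=2,log=q}
step 18 deliver 3→0: —
step 19 deliver 0→2: 2={part,t=2,log=q}
step 20 deliver 2→0: —
step 21 deliver 0→4: 4={part,t=2,log=q}
step 22 deliver 4→0: —
step 23 deliver 0→2: —
step 24 deliver 3→1: —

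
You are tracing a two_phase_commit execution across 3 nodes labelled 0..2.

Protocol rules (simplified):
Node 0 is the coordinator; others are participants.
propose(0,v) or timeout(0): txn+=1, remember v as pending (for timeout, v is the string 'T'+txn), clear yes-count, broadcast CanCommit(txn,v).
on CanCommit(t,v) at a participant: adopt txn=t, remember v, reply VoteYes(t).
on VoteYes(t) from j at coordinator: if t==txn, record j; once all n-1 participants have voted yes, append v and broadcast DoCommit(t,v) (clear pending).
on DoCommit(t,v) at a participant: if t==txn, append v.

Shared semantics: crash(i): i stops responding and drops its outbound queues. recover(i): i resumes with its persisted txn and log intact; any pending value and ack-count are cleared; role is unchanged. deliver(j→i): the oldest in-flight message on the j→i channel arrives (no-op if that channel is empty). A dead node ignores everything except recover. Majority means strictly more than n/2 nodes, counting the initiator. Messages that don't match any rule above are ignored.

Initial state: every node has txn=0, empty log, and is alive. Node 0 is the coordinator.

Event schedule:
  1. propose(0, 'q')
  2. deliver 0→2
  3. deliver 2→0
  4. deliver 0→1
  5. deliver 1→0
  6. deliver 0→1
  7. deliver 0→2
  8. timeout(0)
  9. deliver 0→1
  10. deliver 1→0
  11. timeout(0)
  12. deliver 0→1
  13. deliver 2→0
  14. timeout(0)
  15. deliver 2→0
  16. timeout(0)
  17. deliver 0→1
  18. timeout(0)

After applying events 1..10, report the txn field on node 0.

1. propose(0,'q'):  <0:coor t1 ->
2. deliver 0→2:  <2:part t1 ->
3. deliver 2→0:  nop
4. deliver 0→1:  <1:part t1 ->
5. deliver 1→0:  <0:coor t1 q>
6. deliver 0→1:  <1:part t1 q>
7. deliver 0→2:  <2:part t1 q>
8. timeout(0):  <0:coor t2 q>
9. deliver 0→1:  <1:part t2 q>
10. deliver 1→0:  nop

2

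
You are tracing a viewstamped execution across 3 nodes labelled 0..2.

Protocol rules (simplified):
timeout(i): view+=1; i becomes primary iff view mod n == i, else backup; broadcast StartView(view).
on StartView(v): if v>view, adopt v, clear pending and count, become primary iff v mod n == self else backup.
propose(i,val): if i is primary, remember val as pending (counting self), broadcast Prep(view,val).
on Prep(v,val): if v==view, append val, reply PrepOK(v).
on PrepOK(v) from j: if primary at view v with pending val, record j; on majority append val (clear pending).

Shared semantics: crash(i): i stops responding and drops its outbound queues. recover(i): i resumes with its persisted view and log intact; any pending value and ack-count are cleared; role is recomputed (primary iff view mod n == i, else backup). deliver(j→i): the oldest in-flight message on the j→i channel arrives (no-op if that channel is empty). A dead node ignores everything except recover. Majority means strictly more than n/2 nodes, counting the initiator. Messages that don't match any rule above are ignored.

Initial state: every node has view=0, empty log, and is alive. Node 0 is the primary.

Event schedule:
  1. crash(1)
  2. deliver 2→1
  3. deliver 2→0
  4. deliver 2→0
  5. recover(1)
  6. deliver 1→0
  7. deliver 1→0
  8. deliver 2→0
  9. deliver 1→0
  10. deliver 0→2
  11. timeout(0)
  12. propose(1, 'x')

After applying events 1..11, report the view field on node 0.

1. crash(1):  <1:✗back v0 ->
2. deliver 2→1:  nop
3. deliver 2→0:  nop
4. deliver 2→0:  nop
5. recover(1):  <1:back v0 ->
6. deliver 1→0:  nop
7. deliver 1→0:  nop
8. deliver 2→0:  nop
9. deliver 1→0:  nop
10. deliver 0→2:  nop
11. timeout(0):  <0:back v1 ->

1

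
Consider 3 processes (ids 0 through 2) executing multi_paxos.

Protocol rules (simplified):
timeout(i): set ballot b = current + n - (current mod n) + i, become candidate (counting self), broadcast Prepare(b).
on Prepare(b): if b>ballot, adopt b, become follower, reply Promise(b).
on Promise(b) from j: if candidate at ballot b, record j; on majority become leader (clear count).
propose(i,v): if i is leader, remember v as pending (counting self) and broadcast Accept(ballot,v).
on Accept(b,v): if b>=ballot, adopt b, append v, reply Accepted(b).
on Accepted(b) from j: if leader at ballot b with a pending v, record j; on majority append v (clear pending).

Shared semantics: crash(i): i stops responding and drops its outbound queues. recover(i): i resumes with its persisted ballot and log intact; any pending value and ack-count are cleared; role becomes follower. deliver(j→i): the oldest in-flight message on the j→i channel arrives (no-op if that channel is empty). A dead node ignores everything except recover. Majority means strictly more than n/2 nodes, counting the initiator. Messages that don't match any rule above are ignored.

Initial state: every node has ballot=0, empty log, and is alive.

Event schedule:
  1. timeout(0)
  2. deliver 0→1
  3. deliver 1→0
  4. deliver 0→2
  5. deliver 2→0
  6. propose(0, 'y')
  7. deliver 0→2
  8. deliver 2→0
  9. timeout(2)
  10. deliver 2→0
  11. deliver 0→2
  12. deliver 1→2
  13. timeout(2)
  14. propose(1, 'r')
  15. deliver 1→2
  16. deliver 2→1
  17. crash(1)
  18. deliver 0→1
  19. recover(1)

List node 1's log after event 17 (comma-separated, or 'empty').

empty

[1] timeout(0) → N0(cand b3 [-])
[2] deliver 0→1 → N1(foll b3 [-])
[3] deliver 1→0 → N0(lead b3 [-])
[4] deliver 0→2 → N2(foll b3 [-])
[5] deliver 2→0 → ∅
[6] propose(0,'y') → ∅
[7] deliver 0→2 → N2(foll b3 [y])
[8] deliver 2→0 → N0(lead b3 [y])
[9] timeout(2) → N2(cand b8 [y])
[10] deliver 2→0 → N0(foll b8 [y])
[11] deliver 0→2 → N2(lead b8 [y])
[12] deliver 1→2 → ∅
[13] timeout(2) → N2(cand b11 [y])
[14] propose(1,'r') → ∅
[15] deliver 1→2 → ∅
[16] deliver 2→1 → N1(foll b8 [-])
[17] crash(1) → N1(✗foll b8 [-])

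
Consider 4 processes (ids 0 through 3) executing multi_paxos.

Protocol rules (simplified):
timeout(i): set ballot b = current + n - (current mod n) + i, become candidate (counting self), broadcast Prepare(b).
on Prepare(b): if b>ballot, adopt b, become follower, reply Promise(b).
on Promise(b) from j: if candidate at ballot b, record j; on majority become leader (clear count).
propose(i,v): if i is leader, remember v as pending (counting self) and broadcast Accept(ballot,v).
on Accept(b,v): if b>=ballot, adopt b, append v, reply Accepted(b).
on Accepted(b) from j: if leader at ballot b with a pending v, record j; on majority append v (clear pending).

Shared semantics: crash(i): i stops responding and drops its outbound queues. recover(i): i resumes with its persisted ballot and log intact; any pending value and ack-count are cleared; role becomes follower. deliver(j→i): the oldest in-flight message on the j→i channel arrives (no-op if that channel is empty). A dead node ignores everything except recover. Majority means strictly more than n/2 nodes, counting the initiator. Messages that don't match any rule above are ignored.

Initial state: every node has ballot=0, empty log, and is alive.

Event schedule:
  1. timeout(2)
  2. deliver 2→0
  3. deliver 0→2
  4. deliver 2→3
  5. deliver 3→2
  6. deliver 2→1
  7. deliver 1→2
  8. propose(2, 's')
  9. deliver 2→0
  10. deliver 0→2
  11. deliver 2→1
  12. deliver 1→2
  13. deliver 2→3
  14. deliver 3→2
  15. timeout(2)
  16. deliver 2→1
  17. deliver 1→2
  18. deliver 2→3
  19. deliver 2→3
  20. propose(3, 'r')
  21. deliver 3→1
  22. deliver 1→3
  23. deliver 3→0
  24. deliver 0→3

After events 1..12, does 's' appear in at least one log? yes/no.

step 1 timeout(2): 2={cand,b=6,log=-}
step 2 deliver 2→0: 0={foll,b=6,log=-}
step 3 deliver 0→2: —
step 4 deliver 2→3: 3={foll,b=6,log=-}
step 5 deliver 3→2: 2={lead,b=6,log=-}
step 6 deliver 2→1: 1={foll,b=6,log=-}
step 7 deliver 1→2: —
step 8 propose(2,'s'): —
step 9 deliver 2→0: 0={foll,b=6,log=s}
step 10 deliver 0→2: —
step 11 deliver 2→1: 1={foll,b=6,log=s}
step 12 deliver 1→2: 2={lead,b=6,log=s}

yes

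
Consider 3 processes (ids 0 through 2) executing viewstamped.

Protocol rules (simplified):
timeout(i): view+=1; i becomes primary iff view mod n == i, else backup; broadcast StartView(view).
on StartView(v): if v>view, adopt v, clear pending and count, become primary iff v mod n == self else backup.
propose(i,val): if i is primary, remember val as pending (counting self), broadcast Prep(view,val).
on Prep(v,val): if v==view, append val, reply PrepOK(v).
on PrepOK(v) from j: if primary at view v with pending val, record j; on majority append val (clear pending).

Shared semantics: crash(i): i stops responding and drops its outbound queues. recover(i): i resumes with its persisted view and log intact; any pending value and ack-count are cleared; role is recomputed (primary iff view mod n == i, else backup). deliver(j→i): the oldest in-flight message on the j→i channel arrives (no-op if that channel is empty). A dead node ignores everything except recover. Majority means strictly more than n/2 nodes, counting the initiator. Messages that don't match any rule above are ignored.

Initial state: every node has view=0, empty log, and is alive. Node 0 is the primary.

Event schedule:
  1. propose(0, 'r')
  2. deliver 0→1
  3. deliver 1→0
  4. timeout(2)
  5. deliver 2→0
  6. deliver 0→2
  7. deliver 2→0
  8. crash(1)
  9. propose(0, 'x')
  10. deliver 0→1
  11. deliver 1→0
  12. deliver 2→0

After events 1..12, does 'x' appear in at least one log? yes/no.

step 1 propose(0,'r'): —
step 2 deliver 0→1: 1={back,v=0,log=r}
step 3 deliver 1→0: 0={prim,v=0,log=r}
step 4 timeout(2): 2={back,v=1,log=-}
step 5 deliver 2→0: 0={back,v=1,log=r}
step 6 deliver 0→2: —
step 7 deliver 2→0: —
step 8 crash(1): 1={✗back,v=0,log=r}
step 9 propose(0,'x'): —
step 10 deliver 0→1: —
step 11 deliver 1→0: —
step 12 deliver 2→0: —

no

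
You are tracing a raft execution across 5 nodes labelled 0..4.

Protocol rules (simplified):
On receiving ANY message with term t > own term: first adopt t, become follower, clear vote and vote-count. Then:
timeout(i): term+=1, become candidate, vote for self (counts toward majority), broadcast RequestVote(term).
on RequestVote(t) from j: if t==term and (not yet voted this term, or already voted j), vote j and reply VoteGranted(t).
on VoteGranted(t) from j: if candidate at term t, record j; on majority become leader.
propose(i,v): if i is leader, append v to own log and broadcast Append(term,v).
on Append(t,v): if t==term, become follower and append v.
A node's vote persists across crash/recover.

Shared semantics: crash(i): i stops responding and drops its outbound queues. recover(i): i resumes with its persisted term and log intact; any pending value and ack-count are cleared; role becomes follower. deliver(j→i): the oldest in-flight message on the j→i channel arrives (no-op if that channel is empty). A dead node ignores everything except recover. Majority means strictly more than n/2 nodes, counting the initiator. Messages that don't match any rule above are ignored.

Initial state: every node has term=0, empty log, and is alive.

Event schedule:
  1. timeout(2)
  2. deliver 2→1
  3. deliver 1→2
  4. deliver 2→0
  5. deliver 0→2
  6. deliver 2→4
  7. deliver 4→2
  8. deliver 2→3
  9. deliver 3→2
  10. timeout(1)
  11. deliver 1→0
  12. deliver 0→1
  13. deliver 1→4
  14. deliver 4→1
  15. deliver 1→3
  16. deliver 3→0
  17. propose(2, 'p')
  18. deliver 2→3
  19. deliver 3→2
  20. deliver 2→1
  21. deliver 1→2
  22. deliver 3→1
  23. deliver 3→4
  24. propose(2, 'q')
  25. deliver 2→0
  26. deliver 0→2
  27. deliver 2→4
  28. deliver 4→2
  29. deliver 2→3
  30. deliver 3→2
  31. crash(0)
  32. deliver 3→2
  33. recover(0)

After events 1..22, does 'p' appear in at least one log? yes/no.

yes

e1 timeout(2): 2[cand,t=1,-]
e2 deliver 2→1: 1[foll,t=1,-]
e3 deliver 1→2: ·
e4 deliver 2→0: 0[foll,t=1,-]
e5 deliver 0→2: 2[lead,t=1,-]
e6 deliver 2→4: 4[foll,t=1,-]
e7 deliver 4→2: ·
e8 deliver 2→3: 3[foll,t=1,-]
e9 deliver 3→2: ·
e10 timeout(1): 1[cand,t=2,-]
e11 deliver 1→0: 0[foll,t=2,-]
e12 deliver 0→1: ·
e13 deliver 1→4: 4[foll,t=2,-]
e14 deliver 4→1: 1[lead,t=2,-]
e15 deliver 1→3: 3[foll,t=2,-]
e16 deliver 3→0: ·
e17 propose(2,'p'): 2[lead,t=1,p]
e18 deliver 2→3: ·
e19 deliver 3→2: ·
e20 deliver 2→1: ·
e21 deliver 1→2: 2[foll,t=2,p]
e22 deliver 3→1: ·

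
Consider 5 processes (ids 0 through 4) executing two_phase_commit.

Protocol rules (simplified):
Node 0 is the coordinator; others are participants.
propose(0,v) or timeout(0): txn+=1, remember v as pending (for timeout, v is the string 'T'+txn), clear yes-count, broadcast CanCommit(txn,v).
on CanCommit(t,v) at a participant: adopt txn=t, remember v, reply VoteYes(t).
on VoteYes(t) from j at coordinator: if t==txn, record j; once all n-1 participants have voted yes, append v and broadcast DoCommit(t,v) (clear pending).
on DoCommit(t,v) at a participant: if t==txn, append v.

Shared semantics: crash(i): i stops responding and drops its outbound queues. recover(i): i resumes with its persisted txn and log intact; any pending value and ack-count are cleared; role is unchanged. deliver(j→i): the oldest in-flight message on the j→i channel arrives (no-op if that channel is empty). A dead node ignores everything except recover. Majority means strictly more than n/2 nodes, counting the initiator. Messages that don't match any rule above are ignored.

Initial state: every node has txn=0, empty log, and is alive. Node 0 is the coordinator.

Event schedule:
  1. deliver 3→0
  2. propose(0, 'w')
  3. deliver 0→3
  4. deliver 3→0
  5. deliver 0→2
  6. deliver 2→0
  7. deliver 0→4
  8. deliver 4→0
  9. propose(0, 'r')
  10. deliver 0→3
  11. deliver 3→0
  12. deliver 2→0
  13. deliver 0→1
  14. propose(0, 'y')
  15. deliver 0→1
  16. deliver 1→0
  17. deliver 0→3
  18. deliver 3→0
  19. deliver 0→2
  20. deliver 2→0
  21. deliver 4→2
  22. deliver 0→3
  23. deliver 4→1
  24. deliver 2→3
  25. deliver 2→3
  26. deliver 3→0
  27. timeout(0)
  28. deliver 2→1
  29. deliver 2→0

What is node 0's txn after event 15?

3

step 1 deliver 3→0: —
step 2 propose(0,'w'): 0={coor,t=1,log=-}
step 3 deliver 0→3: 3={part,t=1,log=-}
step 4 deliver 3→0: —
step 5 deliver 0→2: 2={part,t=1,log=-}
step 6 deliver 2→0: —
step 7 deliver 0→4: 4={part,t=1,log=-}
step 8 deliver 4→0: —
step 9 propose(0,'r'): 0={coor,t=2,log=-}
step 10 deliver 0→3: 3={part,t=2,log=-}
step 11 deliver 3→0: —
step 12 deliver 2→0: —
step 13 deliver 0→1: 1={part,t=1,log=-}
step 14 propose(0,'y'): 0={coor,t=3,log=-}
step 15 deliver 0→1: 1={part,t=2,log=-}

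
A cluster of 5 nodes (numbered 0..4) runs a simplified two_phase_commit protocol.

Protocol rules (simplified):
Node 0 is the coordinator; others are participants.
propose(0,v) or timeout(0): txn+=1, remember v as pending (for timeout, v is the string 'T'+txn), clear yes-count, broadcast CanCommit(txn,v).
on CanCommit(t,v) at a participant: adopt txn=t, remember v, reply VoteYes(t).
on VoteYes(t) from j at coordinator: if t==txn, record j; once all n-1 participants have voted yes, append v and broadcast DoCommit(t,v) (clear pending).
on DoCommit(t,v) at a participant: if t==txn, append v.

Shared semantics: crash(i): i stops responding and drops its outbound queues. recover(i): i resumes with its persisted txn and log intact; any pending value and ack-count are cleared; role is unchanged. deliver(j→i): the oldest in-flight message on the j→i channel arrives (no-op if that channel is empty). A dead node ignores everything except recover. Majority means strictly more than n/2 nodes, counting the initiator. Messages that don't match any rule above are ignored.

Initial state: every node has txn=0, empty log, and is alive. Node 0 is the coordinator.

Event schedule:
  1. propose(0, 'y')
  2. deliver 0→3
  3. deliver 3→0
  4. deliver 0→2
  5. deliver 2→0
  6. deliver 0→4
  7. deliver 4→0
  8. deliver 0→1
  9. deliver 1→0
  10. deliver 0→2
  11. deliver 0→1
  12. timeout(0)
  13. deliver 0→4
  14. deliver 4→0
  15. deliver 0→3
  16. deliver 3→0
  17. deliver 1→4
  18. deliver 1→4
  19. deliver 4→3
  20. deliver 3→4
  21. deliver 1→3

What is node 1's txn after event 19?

1. propose(0,'y'):  <0:coor t1 ->
2. deliver 0→3:  <3:part t1 ->
3. deliver 3→0:  nop
4. deliver 0→2:  <2:part t1 ->
5. deliver 2→0:  nop
6. deliver 0→4:  <4:part t1 ->
7. deliver 4→0:  nop
8. deliver 0→1:  <1:part t1 ->
9. deliver 1→0:  <0:coor t1 y>
10. deliver 0→2:  <2:part t1 y>
11. deliver 0→1:  <1:part t1 y>
12. timeout(0):  <0:coor t2 y>
13. deliver 0→4:  <4:part t1 y>
14. deliver 4→0:  nop
15. deliver 0→3:  <3:part t1 y>
16. deliver 3→0:  nop
17. deliver 1→4:  nop
18. deliver 1→4:  nop
19. deliver 4→3:  nop

1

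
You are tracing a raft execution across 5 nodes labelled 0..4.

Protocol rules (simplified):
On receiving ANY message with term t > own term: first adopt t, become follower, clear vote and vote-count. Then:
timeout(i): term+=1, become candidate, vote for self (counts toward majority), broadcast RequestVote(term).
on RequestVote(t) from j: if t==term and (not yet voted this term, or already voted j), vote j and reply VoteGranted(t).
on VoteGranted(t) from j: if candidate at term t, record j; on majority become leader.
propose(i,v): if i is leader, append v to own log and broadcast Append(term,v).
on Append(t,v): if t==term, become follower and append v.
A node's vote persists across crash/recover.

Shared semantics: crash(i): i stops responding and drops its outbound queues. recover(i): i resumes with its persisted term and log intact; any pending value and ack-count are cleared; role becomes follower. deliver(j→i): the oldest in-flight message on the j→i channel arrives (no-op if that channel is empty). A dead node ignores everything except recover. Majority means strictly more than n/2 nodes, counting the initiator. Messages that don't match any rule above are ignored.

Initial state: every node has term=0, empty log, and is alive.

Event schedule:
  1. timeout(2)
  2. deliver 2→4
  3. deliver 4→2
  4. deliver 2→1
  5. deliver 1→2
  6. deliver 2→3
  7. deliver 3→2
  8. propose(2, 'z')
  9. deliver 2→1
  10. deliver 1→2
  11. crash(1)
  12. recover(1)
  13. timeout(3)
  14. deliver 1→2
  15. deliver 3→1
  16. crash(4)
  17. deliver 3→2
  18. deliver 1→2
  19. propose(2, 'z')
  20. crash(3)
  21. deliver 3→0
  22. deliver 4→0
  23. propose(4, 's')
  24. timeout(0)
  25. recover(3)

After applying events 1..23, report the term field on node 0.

0

1. timeout(2):  <2:cand t1 ->
2. deliver 2→4:  <4:foll t1 ->
3. deliver 4→2:  nop
4. deliver 2→1:  <1:foll t1 ->
5. deliver 1→2:  <2:lead t1 ->
6. deliver 2→3:  <3:foll t1 ->
7. deliver 3→2:  nop
8. propose(2,'z'):  <2:lead t1 z>
9. deliver 2→1:  <1:foll t1 z>
10. deliver 1→2:  nop
11. crash(1):  <1:✗foll t1 z>
12. recover(1):  <1:foll t1 z>
13. timeout(3):  <3:cand t2 ->
14. deliver 1→2:  nop
15. deliver 3→1:  <1:foll t2 z>
16. crash(4):  <4:✗foll t1 ->
17. deliver 3→2:  <2:foll t2 z>
18. deliver 1→2:  nop
19. propose(2,'z'):  nop
20. crash(3):  <3:✗cand t2 ->
21. deliver 3→0:  nop
22. deliver 4→0:  nop
23. propose(4,'s'):  nop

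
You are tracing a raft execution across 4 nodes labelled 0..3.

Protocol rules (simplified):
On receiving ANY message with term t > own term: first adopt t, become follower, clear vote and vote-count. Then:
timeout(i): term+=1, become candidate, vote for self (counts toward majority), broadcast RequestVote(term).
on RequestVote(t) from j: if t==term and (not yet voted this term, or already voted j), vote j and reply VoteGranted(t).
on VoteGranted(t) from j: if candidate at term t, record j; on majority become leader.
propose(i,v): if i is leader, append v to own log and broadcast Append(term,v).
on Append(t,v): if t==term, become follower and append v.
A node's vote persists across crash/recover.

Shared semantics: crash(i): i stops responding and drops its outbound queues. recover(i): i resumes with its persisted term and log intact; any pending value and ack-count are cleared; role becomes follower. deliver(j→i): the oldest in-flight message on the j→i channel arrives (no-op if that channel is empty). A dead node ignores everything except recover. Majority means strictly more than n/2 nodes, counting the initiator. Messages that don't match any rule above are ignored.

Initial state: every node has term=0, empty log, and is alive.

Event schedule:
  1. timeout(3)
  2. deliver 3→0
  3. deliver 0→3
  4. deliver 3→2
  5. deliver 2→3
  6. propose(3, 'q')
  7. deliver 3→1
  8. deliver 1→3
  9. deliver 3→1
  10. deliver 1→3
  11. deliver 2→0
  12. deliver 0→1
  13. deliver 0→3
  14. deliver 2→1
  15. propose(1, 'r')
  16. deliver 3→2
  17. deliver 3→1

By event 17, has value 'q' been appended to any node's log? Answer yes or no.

step 1 timeout(3): 3={cand,t=1,log=-}
step 2 deliver 3→0: 0={foll,t=1,log=-}
step 3 deliver 0→3: —
step 4 deliver 3→2: 2={foll,t=1,log=-}
step 5 deliver 2→3: 3={lead,t=1,log=-}
step 6 propose(3,'q'): 3={lead,t=1,log=q}
step 7 deliver 3→1: 1={foll,t=1,log=-}
step 8 deliver 1→3: —
step 9 deliver 3→1: 1={foll,t=1,log=q}
step 10 deliver 1→3: —
step 11 deliver 2→0: —
step 12 deliver 0→1: —
step 13 deliver 0→3: —
step 14 deliver 2→1: —
step 15 propose(1,'r'): —
step 16 deliver 3→2: 2={foll,t=1,log=q}
step 17 deliver 3→1: —

yes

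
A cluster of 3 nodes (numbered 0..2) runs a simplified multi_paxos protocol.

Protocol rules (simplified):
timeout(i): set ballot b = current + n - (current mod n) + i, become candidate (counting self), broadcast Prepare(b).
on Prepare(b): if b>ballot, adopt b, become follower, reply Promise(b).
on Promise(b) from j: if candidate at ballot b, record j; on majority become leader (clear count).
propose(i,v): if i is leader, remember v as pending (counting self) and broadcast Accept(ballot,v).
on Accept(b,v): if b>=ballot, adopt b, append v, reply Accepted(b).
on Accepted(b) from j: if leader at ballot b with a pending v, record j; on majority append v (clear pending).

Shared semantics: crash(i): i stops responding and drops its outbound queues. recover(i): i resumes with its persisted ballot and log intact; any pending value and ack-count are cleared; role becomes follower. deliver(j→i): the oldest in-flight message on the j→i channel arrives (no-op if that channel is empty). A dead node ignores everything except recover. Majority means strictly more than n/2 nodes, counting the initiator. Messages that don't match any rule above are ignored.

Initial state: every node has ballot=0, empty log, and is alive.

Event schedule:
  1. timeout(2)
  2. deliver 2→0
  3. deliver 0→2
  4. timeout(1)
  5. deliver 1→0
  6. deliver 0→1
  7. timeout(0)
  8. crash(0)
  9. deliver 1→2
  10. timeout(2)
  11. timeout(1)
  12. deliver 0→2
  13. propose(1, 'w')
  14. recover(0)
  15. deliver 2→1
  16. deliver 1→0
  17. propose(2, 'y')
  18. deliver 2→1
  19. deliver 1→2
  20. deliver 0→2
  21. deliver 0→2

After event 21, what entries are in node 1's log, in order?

step 1 timeout(2): 2={cand,b=5,log=-}
step 2 deliver 2→0: 0={foll,b=5,log=-}
step 3 deliver 0→2: 2={lead,b=5,log=-}
step 4 timeout(1): 1={cand,b=4,log=-}
step 5 deliver 1→0: —
step 6 deliver 0→1: —
step 7 timeout(0): 0={cand,b=6,log=-}
step 8 crash(0): 0={✗cand,b=6,log=-}
step 9 deliver 1→2: —
step 10 timeout(2): 2={cand,b=8,log=-}
step 11 timeout(1): 1={cand,b=7,log=-}
step 12 deliver 0→2: —
step 13 propose(1,'w'): —
step 14 recover(0): 0={foll,b=6,log=-}
step 15 deliver 2→1: —
step 16 deliver 1→0: 0={foll,b=7,log=-}
step 17 propose(2,'y'): —
step 18 deliver 2→1: 1={foll,b=8,log=-}
step 19 deliver 1→2: —
step 20 deliver 0→2: —
step 21 deliver 0→2: —

empty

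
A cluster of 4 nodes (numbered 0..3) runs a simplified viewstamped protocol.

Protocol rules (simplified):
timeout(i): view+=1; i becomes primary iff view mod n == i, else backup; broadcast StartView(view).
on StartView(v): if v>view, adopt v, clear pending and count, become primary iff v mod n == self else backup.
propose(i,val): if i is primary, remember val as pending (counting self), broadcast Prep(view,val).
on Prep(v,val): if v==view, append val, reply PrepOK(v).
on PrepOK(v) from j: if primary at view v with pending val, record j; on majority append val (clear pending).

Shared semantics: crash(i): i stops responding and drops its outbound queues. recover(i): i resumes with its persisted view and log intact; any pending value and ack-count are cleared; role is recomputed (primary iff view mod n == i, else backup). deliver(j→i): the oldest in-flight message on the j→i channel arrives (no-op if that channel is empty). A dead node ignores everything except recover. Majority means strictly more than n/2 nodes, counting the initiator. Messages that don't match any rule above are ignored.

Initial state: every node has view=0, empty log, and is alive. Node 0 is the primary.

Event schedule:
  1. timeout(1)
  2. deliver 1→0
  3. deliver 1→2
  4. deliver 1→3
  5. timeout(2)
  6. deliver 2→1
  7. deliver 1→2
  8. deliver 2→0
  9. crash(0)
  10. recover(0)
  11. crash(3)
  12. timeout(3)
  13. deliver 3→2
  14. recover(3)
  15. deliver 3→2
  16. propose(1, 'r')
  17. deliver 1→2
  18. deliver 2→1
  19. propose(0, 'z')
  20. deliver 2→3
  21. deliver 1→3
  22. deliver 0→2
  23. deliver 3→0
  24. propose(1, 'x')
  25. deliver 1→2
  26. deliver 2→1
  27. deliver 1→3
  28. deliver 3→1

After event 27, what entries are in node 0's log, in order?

step 1 timeout(1): 1={prim,v=1,log=-}
step 2 deliver 1→0: 0={back,v=1,log=-}
step 3 deliver 1→2: 2={back,v=1,log=-}
step 4 deliver 1→3: 3={back,v=1,log=-}
step 5 timeout(2): 2={prim,v=2,log=-}
step 6 deliver 2→1: 1={back,v=2,log=-}
step 7 deliver 1→2: —
step 8 deliver 2→0: 0={back,v=2,log=-}
step 9 crash(0): 0={✗back,v=2,log=-}
step 10 recover(0): 0={back,v=2,log=-}
step 11 crash(3): 3={✗back,v=1,log=-}
step 12 timeout(3): —
step 13 deliver 3→2: —
step 14 recover(3): 3={back,v=1,log=-}
step 15 deliver 3→2: —
step 16 propose(1,'r'): —
step 17 deliver 1→2: —
step 18 deliver 2→1: —
step 19 propose(0,'z'): —
step 20 deliver 2→3: 3={back,v=2,log=-}
step 21 deliver 1→3: —
step 22 deliver 0→2: —
step 23 deliver 3→0: —
step 24 propose(1,'x'): —
step 25 deliver 1→2: —
step 26 deliver 2→1: —
step 27 deliver 1→3: —

empty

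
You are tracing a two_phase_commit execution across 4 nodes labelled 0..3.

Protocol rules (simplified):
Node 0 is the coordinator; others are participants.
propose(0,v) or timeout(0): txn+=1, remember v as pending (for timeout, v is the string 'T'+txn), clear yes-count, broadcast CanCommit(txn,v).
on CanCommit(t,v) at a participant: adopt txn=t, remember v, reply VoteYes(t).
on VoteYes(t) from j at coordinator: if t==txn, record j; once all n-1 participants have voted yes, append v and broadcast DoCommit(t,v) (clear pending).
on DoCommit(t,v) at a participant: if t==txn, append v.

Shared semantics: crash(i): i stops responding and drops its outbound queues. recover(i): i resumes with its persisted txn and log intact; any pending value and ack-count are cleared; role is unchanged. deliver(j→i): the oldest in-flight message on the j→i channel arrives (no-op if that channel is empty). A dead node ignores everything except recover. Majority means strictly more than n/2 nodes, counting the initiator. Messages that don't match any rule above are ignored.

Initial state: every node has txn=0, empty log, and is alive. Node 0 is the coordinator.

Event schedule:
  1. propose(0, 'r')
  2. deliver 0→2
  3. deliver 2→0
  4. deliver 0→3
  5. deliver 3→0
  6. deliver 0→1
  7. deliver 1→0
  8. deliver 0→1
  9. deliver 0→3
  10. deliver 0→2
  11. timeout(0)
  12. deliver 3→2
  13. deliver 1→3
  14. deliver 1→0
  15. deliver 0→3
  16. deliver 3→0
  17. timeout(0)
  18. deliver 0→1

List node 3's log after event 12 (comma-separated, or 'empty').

1. propose(0,'r'):  <0:coor t1 ->
2. deliver 0→2:  <2:part t1 ->
3. deliver 2→0:  nop
4. deliver 0→3:  <3:part t1 ->
5. deliver 3→0:  nop
6. deliver 0→1:  <1:part t1 ->
7. deliver 1→0:  <0:coor t1 r>
8. deliver 0→1:  <1:part t1 r>
9. deliver 0→3:  <3:part t1 r>
10. deliver 0→2:  <2:part t1 r>
11. timeout(0):  <0:coor t2 r>
12. deliver 3→2:  nop

r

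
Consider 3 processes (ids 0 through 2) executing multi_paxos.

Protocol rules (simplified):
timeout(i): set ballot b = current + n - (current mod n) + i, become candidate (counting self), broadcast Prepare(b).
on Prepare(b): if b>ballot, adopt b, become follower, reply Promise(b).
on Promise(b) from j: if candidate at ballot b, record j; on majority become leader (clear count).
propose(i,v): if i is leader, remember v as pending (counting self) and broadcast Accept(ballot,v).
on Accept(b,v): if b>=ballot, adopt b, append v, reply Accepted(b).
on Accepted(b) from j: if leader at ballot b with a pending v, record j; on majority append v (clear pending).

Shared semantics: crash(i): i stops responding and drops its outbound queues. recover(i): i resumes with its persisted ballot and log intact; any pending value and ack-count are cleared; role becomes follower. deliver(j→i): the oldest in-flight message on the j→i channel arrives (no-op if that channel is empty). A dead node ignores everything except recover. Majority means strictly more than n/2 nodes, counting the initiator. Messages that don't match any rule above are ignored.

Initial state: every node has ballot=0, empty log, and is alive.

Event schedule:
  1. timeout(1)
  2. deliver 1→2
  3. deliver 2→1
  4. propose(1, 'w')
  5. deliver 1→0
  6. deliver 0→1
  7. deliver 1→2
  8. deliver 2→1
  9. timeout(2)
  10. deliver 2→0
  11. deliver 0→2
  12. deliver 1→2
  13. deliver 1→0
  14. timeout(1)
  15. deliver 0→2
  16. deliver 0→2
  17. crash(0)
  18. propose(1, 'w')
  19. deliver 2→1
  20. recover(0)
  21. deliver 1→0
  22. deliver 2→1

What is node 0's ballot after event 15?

8

e1 timeout(1): 1[cand,b=4,-]
e2 deliver 1→2: 2[foll,b=4,-]
e3 deliver 2→1: 1[lead,b=4,-]
e4 propose(1,'w'): ·
e5 deliver 1→0: 0[foll,b=4,-]
e6 deliver 0→1: ·
e7 deliver 1→2: 2[foll,b=4,w]
e8 deliver 2→1: 1[lead,b=4,w]
e9 timeout(2): 2[cand,b=8,w]
e10 deliver 2→0: 0[foll,b=8,-]
e11 deliver 0→2: 2[lead,b=8,w]
e12 deliver 1→2: ·
e13 deliver 1→0: ·
e14 timeout(1): 1[cand,b=7,w]
e15 deliver 0→2: ·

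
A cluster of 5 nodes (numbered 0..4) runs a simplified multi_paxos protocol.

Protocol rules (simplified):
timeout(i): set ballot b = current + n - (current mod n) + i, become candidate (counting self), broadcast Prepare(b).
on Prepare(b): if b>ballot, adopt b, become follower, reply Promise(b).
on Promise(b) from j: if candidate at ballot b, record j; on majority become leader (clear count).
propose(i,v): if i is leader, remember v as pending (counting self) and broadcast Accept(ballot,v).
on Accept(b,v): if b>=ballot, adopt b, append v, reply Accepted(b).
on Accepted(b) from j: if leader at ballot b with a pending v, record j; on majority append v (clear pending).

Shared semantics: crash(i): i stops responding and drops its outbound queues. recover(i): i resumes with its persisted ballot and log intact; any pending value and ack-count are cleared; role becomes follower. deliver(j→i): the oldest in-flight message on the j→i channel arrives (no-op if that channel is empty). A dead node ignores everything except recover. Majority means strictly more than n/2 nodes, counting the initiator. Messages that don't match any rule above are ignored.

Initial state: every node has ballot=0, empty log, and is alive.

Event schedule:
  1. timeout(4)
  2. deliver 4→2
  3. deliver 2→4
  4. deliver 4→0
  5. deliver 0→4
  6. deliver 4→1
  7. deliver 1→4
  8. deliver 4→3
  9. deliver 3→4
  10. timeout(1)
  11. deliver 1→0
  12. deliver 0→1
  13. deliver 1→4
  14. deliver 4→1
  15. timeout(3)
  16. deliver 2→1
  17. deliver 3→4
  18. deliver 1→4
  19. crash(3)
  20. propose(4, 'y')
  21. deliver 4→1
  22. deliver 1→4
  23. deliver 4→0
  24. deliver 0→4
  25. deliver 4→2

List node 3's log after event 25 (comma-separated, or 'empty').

step 1 timeout(4): 4={cand,b=9,log=-}
step 2 deliver 4→2: 2={foll,b=9,log=-}
step 3 deliver 2→4: —
step 4 deliver 4→0: 0={foll,b=9,log=-}
step 5 deliver 0→4: 4={lead,b=9,log=-}
step 6 deliver 4→1: 1={foll,b=9,log=-}
step 7 deliver 1→4: —
step 8 deliver 4→3: 3={foll,b=9,log=-}
step 9 deliver 3→4: —
step 10 timeout(1): 1={cand,b=11,log=-}
step 11 deliver 1→0: 0={foll,b=11,log=-}
step 12 deliver 0→1: —
step 13 deliver 1→4: 4={foll,b=11,log=-}
step 14 deliver 4→1: 1={lead,b=11,log=-}
step 15 timeout(3): 3={cand,b=13,log=-}
step 16 deliver 2→1: —
step 17 deliver 3→4: 4={foll,b=13,log=-}
step 18 deliver 1→4: —
step 19 crash(3): 3={✗cand,b=13,log=-}
step 20 propose(4,'y'): —
step 21 deliver 4→1: —
step 22 deliver 1→4: —
step 23 deliver 4→0: —
step 24 deliver 0→4: —
step 25 deliver 4→2: —

empty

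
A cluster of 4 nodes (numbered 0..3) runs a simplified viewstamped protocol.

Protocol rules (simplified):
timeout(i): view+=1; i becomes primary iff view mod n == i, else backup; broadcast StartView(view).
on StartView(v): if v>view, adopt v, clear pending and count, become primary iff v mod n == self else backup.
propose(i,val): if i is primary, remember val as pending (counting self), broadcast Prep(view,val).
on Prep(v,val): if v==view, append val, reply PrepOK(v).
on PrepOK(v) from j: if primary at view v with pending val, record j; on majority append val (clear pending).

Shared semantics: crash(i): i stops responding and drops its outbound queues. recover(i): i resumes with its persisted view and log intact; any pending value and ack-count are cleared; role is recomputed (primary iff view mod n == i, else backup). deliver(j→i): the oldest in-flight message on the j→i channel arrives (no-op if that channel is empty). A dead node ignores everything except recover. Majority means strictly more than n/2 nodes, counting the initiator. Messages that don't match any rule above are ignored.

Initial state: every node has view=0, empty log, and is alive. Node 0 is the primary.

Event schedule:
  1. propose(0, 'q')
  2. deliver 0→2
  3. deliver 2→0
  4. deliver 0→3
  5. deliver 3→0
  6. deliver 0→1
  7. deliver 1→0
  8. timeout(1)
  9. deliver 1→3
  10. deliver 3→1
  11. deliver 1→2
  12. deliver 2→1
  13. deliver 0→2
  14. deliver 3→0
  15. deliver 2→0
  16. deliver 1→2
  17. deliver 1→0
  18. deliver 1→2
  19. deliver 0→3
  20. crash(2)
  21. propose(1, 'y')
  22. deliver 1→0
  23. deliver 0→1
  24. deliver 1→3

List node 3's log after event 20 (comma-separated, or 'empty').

q

e1 propose(0,'q'): ·
e2 deliver 0→2: 2[back,v=0,q]
e3 deliver 2→0: ·
e4 deliver 0→3: 3[back,v=0,q]
e5 deliver 3→0: 0[prim,v=0,q]
e6 deliver 0→1: 1[back,v=0,q]
e7 deliver 1→0: ·
e8 timeout(1): 1[prim,v=1,q]
e9 deliver 1→3: 3[back,v=1,q]
e10 deliver 3→1: ·
e11 deliver 1→2: 2[back,v=1,q]
e12 deliver 2→1: ·
e13 deliver 0→2: ·
e14 deliver 3→0: ·
e15 deliver 2→0: ·
e16 deliver 1→2: ·
e17 deliver 1→0: 0[back,v=1,q]
e18 deliver 1→2: ·
e19 deliver 0→3: ·
e20 crash(2): 2[✗back,v=1,q]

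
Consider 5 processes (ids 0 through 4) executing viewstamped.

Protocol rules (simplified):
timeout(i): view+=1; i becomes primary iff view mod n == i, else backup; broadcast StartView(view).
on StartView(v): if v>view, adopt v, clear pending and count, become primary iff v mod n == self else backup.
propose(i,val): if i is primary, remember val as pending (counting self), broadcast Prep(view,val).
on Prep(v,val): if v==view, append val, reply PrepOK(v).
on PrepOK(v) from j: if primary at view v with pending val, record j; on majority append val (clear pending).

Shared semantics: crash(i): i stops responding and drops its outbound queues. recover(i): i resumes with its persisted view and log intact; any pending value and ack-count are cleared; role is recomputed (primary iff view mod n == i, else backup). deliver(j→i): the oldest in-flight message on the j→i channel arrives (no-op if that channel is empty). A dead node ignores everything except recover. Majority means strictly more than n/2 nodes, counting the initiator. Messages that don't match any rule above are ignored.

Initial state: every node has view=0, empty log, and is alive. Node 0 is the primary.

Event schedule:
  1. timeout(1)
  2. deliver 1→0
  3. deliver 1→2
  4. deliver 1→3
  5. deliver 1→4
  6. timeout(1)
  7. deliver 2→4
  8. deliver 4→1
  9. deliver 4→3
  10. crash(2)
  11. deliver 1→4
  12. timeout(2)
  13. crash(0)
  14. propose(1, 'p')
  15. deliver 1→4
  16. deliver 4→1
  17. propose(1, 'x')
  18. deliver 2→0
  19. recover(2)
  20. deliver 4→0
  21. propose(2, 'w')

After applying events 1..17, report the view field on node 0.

1

e1 timeout(1): 1[prim,v=1,-]
e2 deliver 1→0: 0[back,v=1,-]
e3 deliver 1→2: 2[back,v=1,-]
e4 deliver 1→3: 3[back,v=1,-]
e5 deliver 1→4: 4[back,v=1,-]
e6 timeout(1): 1[back,v=2,-]
e7 deliver 2→4: ·
e8 deliver 4→1: ·
e9 deliver 4→3: ·
e10 crash(2): 2[✗back,v=1,-]
e11 deliver 1→4: 4[back,v=2,-]
e12 timeout(2): ·
e13 crash(0): 0[✗back,v=1,-]
e14 propose(1,'p'): ·
e15 deliver 1→4: ·
e16 deliver 4→1: ·
e17 propose(1,'x'): ·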